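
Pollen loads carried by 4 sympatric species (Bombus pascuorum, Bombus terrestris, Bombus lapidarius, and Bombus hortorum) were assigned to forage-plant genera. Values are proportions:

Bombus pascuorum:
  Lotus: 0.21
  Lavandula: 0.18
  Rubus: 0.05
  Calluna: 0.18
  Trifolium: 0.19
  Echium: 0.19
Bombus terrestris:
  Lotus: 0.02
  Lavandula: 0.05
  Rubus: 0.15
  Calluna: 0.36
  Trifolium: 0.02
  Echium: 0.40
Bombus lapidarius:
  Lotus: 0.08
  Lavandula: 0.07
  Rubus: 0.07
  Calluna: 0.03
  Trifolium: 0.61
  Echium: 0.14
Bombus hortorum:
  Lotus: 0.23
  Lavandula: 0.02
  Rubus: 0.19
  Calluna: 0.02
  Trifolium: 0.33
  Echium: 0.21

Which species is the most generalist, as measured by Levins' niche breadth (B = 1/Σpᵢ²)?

Bombus pascuorum

Σp_pascᵢ² = 0.21² + 0.18² + 0.05² + 0.18² + 0.19² + 0.19² = 0.0441 + 0.0324 + 0.0025 + 0.0324 + 0.0361 + 0.0361 = 0.1836
B_pasc = 1 / 0.1836 = 5.4466
Σp_terrᵢ² = 0.02² + 0.05² + 0.15² + 0.36² + 0.02² + 0.40² = 0.0004 + 0.0025 + 0.0225 + 0.1296 + 0.0004 + 0.1600 = 0.3154
B_terr = 1 / 0.3154 = 3.1706
Σp_lapiᵢ² = 0.08² + 0.07² + 0.07² + 0.03² + 0.61² + 0.14² = 0.0064 + 0.0049 + 0.0049 + 0.0009 + 0.3721 + 0.0196 = 0.4088
B_lapi = 1 / 0.4088 = 2.4462
Σp_hortᵢ² = 0.23² + 0.02² + 0.19² + 0.02² + 0.33² + 0.21² = 0.0529 + 0.0004 + 0.0361 + 0.0004 + 0.1089 + 0.0441 = 0.2428
B_hort = 1 / 0.2428 = 4.1186
Highest B → broadest niche (most generalist): Bombus pascuorum (B = 5.45).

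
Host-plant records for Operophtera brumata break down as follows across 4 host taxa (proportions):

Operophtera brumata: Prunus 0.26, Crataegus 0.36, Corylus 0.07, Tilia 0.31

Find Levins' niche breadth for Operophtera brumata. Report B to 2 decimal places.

Σpᵢ² = 0.26² + 0.36² + 0.07² + 0.31² = 0.0676 + 0.1296 + 0.0049 + 0.0961 = 0.2982
B = 1 / 0.2982 = 3.3535

3.35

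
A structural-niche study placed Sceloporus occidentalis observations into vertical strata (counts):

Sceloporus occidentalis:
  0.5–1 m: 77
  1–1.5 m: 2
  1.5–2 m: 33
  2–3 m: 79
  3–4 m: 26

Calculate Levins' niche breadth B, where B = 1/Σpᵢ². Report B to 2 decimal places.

Proportions for Sceloporus occidentalis (n=217): 77/217=0.3548, 2/217=0.0092, 33/217=0.1521, 79/217=0.3641, 26/217=0.1198
Σpᵢ² = 0.3548² + 0.0092² + 0.1521² + 0.3641² + 0.1198² = 0.125883 + 0.000085 + 0.023134 + 0.132569 + 0.014352 = 0.296023
B = 1 / 0.296023 = 3.3781

3.38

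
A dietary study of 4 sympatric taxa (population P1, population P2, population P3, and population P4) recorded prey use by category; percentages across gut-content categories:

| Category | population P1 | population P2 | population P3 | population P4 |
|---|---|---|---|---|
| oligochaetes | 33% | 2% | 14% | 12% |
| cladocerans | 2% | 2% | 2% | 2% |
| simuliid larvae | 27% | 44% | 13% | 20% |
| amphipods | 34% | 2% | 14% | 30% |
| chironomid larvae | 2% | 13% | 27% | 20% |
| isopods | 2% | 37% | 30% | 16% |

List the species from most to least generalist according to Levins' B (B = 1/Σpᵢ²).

population P4 > population P3 > population P1 > population P2

Convert percentages to proportions (divide by 100).
Σp_P1ᵢ² = 0.33² + 0.02² + 0.27² + 0.34² + 0.02² + 0.02² = 0.1089 + 0.0004 + 0.0729 + 0.1156 + 0.0004 + 0.0004 = 0.2986
B_P1 = 1 / 0.2986 = 3.3490
Σp_P2ᵢ² = 0.02² + 0.02² + 0.44² + 0.02² + 0.13² + 0.37² = 0.0004 + 0.0004 + 0.1936 + 0.0004 + 0.0169 + 0.1369 = 0.3486
B_P2 = 1 / 0.3486 = 2.8686
Σp_P3ᵢ² = 0.14² + 0.02² + 0.13² + 0.14² + 0.27² + 0.30² = 0.0196 + 0.0004 + 0.0169 + 0.0196 + 0.0729 + 0.0900 = 0.2194
B_P3 = 1 / 0.2194 = 4.5579
Σp_P4ᵢ² = 0.12² + 0.02² + 0.20² + 0.30² + 0.20² + 0.16² = 0.0144 + 0.0004 + 0.0400 + 0.0900 + 0.0400 + 0.0256 = 0.2104
B_P4 = 1 / 0.2104 = 4.7529
Ranking by B (broadest → narrowest): population P4 (4.75) > population P3 (4.56) > population P1 (3.35) > population P2 (2.87)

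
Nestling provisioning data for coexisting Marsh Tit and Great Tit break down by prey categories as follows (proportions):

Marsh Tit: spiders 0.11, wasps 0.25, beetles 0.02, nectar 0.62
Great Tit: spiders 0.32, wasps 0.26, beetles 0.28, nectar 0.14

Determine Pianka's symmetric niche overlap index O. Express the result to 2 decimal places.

0.55

Σ p₁ᵢp₂ᵢ = 0.0352 + 0.0650 + 0.0056 + 0.0868 = 0.1926
Σp_1ᵢ² = 0.11² + 0.25² + 0.02² + 0.62² = 0.0121 + 0.0625 + 0.0004 + 0.3844 = 0.4594
Σp_2ᵢ² = 0.32² + 0.26² + 0.28² + 0.14² = 0.1024 + 0.0676 + 0.0784 + 0.0196 = 0.2680
O = 0.1926 / √(0.4594 × 0.2680) = 0.1926 / 0.35088 = 0.5489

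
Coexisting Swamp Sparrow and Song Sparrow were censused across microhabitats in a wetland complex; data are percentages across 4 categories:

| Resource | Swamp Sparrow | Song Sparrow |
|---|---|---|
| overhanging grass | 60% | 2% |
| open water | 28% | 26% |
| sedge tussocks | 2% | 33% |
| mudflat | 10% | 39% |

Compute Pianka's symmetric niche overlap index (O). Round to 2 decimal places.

0.34

Convert percentages to proportions (divide by 100).
Σ p₁ᵢp₂ᵢ = 0.0120 + 0.0728 + 0.0066 + 0.0390 = 0.1304
Σp_1ᵢ² = 0.60² + 0.28² + 0.02² + 0.10² = 0.3600 + 0.0784 + 0.0004 + 0.0100 = 0.4488
Σp_2ᵢ² = 0.02² + 0.26² + 0.33² + 0.39² = 0.0004 + 0.0676 + 0.1089 + 0.1521 = 0.3290
O = 0.1304 / √(0.4488 × 0.3290) = 0.1304 / 0.38426 = 0.3394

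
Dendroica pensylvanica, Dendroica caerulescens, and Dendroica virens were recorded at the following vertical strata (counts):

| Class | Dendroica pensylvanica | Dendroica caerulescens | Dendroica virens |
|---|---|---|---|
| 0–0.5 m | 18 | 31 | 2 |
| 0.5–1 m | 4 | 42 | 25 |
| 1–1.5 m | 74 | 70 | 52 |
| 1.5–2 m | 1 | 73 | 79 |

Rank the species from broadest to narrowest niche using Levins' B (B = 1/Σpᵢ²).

Proportions for Dendroica pensylvanica (n=97): 18/97=0.1856, 4/97=0.0412, 74/97=0.7629, 1/97=0.0103
Proportions for Dendroica caerulescens (n=216): 31/216=0.1435, 42/216=0.1944, 70/216=0.3241, 73/216=0.3380
Proportions for Dendroica virens (n=158): 2/158=0.0127, 25/158=0.1582, 52/158=0.3291, 79/158=0.5000
Σp_pensᵢ² = 0.1856² + 0.0412² + 0.7629² + 0.0103² = 0.034447 + 0.001697 + 0.582016 + 0.000106 = 0.618266
B_pens = 1 / 0.618266 = 1.6174
Σp_caerᵢ² = 0.1435² + 0.1944² + 0.3241² + 0.3380² = 0.020592 + 0.037791 + 0.105041 + 0.114244 = 0.277668
B_caer = 1 / 0.277668 = 3.6014
Σp_vireᵢ² = 0.0127² + 0.1582² + 0.3291² + 0.5000² = 0.000161 + 0.025027 + 0.108307 + 0.250000 = 0.383495
B_vire = 1 / 0.383495 = 2.6076
Ranking by B (broadest → narrowest): Dendroica caerulescens (3.60) > Dendroica virens (2.61) > Dendroica pensylvanica (1.62)

Dendroica caerulescens > Dendroica virens > Dendroica pensylvanica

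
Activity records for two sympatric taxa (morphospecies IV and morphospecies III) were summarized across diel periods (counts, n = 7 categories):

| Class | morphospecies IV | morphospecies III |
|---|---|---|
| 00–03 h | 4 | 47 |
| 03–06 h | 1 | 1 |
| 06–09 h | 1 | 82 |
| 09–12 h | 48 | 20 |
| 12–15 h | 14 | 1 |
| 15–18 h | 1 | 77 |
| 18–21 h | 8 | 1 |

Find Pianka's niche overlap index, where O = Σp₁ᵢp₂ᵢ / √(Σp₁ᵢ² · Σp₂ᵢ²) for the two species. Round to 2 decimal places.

0.21

Proportions for morphospecies IV (n=77): 4/77=0.0519, 1/77=0.0130, 1/77=0.0130, 48/77=0.6234, 14/77=0.1818, 1/77=0.0130, 8/77=0.1039
Proportions for morphospecies III (n=229): 47/229=0.2052, 1/229=0.0044, 82/229=0.3581, 20/229=0.0873, 1/229=0.0044, 77/229=0.3362, 1/229=0.0044
Σ p₁ᵢp₂ᵢ = 0.010650 + 0.000057 + 0.004655 + 0.054423 + 0.000800 + 0.004371 + 0.000457 = 0.075413
Σp_1ᵢ² = 0.0519² + 0.0130² + 0.0130² + 0.6234² + 0.1818² + 0.0130² + 0.1039² = 0.002694 + 0.000169 + 0.000169 + 0.388628 + 0.033051 + 0.000169 + 0.010795 = 0.435675
Σp_2ᵢ² = 0.2052² + 0.0044² + 0.3581² + 0.0873² + 0.0044² + 0.3362² + 0.0044² = 0.042107 + 0.000019 + 0.128236 + 0.007621 + 0.000019 + 0.113030 + 0.000019 = 0.291051
O = 0.075413 / √(0.435675 × 0.291051) = 0.075413 / 0.3560950 = 0.2118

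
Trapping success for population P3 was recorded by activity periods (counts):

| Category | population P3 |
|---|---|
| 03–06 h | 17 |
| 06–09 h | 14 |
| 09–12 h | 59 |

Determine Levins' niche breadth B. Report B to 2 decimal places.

2.04

Proportions for population P3 (n=90): 17/90=0.1889, 14/90=0.1556, 59/90=0.6556
Σpᵢ² = 0.1889² + 0.1556² + 0.6556² = 0.035683 + 0.024211 + 0.429811 = 0.489705
B = 1 / 0.489705 = 2.0420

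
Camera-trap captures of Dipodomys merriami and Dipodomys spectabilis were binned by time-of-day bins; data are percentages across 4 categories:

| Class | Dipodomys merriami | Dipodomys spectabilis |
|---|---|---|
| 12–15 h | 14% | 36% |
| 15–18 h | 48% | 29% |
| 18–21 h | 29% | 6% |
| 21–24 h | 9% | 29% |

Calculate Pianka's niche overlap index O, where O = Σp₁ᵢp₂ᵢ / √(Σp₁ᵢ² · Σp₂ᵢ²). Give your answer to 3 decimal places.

0.726

Convert percentages to proportions (divide by 100).
Σ p₁ᵢp₂ᵢ = 0.0504 + 0.1392 + 0.0174 + 0.0261 = 0.2331
Σp_1ᵢ² = 0.14² + 0.48² + 0.29² + 0.09² = 0.0196 + 0.2304 + 0.0841 + 0.0081 = 0.3422
Σp_2ᵢ² = 0.36² + 0.29² + 0.06² + 0.29² = 0.1296 + 0.0841 + 0.0036 + 0.0841 = 0.3014
O = 0.2331 / √(0.3422 × 0.3014) = 0.2331 / 0.321153 = 0.72582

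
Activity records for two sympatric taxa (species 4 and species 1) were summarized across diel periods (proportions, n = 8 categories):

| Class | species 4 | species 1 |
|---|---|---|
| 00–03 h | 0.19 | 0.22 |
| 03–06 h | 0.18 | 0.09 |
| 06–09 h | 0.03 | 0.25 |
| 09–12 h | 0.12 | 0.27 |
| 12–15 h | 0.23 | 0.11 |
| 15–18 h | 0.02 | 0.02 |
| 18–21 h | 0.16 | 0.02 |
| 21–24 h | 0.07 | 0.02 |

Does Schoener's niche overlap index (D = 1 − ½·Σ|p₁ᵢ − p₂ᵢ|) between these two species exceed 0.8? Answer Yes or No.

No

Σ|p₁ᵢ − p₂ᵢ| = 0.03 + 0.09 + 0.22 + 0.15 + 0.12 + 0.00 + 0.14 + 0.05 = 0.80
D = 1 − ½ × 0.80 = 1 − 0.400 = 0.6000
D = 0.6000 < 0.8 → No.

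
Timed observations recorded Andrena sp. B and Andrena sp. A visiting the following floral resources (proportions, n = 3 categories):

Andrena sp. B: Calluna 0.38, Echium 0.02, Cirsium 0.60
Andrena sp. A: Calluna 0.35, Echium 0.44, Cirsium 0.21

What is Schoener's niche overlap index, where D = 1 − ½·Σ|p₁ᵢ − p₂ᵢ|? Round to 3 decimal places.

0.580

Σ|p₁ᵢ − p₂ᵢ| = 0.03 + 0.42 + 0.39 = 0.84
D = 1 − ½ × 0.84 = 1 − 0.420 = 0.58000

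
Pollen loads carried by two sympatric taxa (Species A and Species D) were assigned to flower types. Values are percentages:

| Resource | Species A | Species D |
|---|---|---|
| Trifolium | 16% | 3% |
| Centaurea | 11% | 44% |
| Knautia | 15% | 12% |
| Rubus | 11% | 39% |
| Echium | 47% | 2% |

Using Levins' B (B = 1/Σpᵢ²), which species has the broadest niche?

Convert percentages to proportions (divide by 100).
Σp_Aᵢ² = 0.16² + 0.11² + 0.15² + 0.11² + 0.47² = 0.0256 + 0.0121 + 0.0225 + 0.0121 + 0.2209 = 0.2932
B_A = 1 / 0.2932 = 3.4106
Σp_Dᵢ² = 0.03² + 0.44² + 0.12² + 0.39² + 0.02² = 0.0009 + 0.1936 + 0.0144 + 0.1521 + 0.0004 = 0.3614
B_D = 1 / 0.3614 = 2.7670
Highest B → broadest niche (most generalist): Species A (B = 3.41).

Species A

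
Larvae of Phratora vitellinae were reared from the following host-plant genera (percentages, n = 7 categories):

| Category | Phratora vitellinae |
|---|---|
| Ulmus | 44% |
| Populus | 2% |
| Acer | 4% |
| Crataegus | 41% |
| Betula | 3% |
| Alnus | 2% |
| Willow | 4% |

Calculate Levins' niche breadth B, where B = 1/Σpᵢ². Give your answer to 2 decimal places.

2.73

Convert percentages to proportions (divide by 100).
Σpᵢ² = 0.44² + 0.02² + 0.04² + 0.41² + 0.03² + 0.02² + 0.04² = 0.1936 + 0.0004 + 0.0016 + 0.1681 + 0.0009 + 0.0004 + 0.0016 = 0.3666
B = 1 / 0.3666 = 2.7278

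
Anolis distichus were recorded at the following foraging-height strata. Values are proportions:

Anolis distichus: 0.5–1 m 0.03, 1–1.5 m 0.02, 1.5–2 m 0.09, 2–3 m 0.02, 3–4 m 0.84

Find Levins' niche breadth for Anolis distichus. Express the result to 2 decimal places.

Σpᵢ² = 0.03² + 0.02² + 0.09² + 0.02² + 0.84² = 0.0009 + 0.0004 + 0.0081 + 0.0004 + 0.7056 = 0.7154
B = 1 / 0.7154 = 1.3978

1.40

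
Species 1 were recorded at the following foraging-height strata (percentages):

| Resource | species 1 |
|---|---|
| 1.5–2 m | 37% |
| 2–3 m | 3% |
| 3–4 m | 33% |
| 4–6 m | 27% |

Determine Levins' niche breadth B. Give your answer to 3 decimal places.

Convert percentages to proportions (divide by 100).
Σpᵢ² = 0.37² + 0.03² + 0.33² + 0.27² = 0.1369 + 0.0009 + 0.1089 + 0.0729 = 0.3196
B = 1 / 0.3196 = 3.12891

3.129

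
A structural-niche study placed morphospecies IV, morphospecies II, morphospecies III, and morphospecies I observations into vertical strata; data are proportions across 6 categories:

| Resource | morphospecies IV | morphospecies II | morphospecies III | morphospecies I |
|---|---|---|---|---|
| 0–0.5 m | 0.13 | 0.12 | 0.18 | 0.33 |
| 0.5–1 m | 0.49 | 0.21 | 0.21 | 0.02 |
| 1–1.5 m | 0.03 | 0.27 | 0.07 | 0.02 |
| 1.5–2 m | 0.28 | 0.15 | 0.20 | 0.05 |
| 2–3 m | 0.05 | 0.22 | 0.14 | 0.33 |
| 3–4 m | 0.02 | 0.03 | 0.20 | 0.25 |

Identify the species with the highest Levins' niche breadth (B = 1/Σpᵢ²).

Σp_IVᵢ² = 0.13² + 0.49² + 0.03² + 0.28² + 0.05² + 0.02² = 0.0169 + 0.2401 + 0.0009 + 0.0784 + 0.0025 + 0.0004 = 0.3392
B_IV = 1 / 0.3392 = 2.9481
Σp_IIᵢ² = 0.12² + 0.21² + 0.27² + 0.15² + 0.22² + 0.03² = 0.0144 + 0.0441 + 0.0729 + 0.0225 + 0.0484 + 0.0009 = 0.2032
B_II = 1 / 0.2032 = 4.9213
Σp_IIIᵢ² = 0.18² + 0.21² + 0.07² + 0.20² + 0.14² + 0.20² = 0.0324 + 0.0441 + 0.0049 + 0.0400 + 0.0196 + 0.0400 = 0.1810
B_III = 1 / 0.1810 = 5.5249
Σp_Iᵢ² = 0.33² + 0.02² + 0.02² + 0.05² + 0.33² + 0.25² = 0.1089 + 0.0004 + 0.0004 + 0.0025 + 0.1089 + 0.0625 = 0.2836
B_I = 1 / 0.2836 = 3.5261
Highest B → broadest niche (most generalist): morphospecies III (B = 5.52).

morphospecies III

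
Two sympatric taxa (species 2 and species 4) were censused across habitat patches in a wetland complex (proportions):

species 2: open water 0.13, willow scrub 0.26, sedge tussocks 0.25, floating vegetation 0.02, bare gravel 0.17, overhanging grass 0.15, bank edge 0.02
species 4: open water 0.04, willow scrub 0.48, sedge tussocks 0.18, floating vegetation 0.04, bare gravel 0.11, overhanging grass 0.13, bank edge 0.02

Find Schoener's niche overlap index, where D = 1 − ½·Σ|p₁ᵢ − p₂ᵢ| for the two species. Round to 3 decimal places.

Σ|p₁ᵢ − p₂ᵢ| = 0.09 + 0.22 + 0.07 + 0.02 + 0.06 + 0.02 + 0.00 = 0.48
D = 1 − ½ × 0.48 = 1 − 0.240 = 0.76000

0.760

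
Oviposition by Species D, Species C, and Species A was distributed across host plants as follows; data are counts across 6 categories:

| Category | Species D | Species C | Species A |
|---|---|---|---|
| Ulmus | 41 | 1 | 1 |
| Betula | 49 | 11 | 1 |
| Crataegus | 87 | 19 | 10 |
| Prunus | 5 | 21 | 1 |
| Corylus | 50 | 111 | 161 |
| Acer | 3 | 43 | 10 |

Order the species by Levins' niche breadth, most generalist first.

Proportions for Species D (n=235): 41/235=0.1745, 49/235=0.2085, 87/235=0.3702, 5/235=0.0213, 50/235=0.2128, 3/235=0.0128
Proportions for Species C (n=206): 1/206=0.0049, 11/206=0.0534, 19/206=0.0922, 21/206=0.1019, 111/206=0.5388, 43/206=0.2087
Proportions for Species A (n=184): 1/184=0.0054, 1/184=0.0054, 10/184=0.0543, 1/184=0.0054, 161/184=0.8750, 10/184=0.0543
Σp_Dᵢ² = 0.1745² + 0.2085² + 0.3702² + 0.0213² + 0.2128² + 0.0128² = 0.030450 + 0.043472 + 0.137048 + 0.000454 + 0.045284 + 0.000164 = 0.256872
B_D = 1 / 0.256872 = 3.8930
Σp_Cᵢ² = 0.0049² + 0.0534² + 0.0922² + 0.1019² + 0.5388² + 0.2087² = 0.000024 + 0.002852 + 0.008501 + 0.010384 + 0.290305 + 0.043556 = 0.355622
B_C = 1 / 0.355622 = 2.8120
Σp_Aᵢ² = 0.0054² + 0.0054² + 0.0543² + 0.0054² + 0.8750² + 0.0543² = 0.000029 + 0.000029 + 0.002948 + 0.000029 + 0.765625 + 0.002948 = 0.771608
B_A = 1 / 0.771608 = 1.2960
Ranking by B (broadest → narrowest): Species D (3.89) > Species C (2.81) > Species A (1.30)

Species D > Species C > Species A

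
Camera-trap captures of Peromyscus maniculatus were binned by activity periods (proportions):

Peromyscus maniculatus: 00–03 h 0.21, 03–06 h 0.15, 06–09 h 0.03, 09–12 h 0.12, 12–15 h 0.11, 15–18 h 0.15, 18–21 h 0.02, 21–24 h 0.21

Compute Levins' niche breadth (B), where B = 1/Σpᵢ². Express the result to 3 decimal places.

6.211

Σpᵢ² = 0.21² + 0.15² + 0.03² + 0.12² + 0.11² + 0.15² + 0.02² + 0.21² = 0.0441 + 0.0225 + 0.0009 + 0.0144 + 0.0121 + 0.0225 + 0.0004 + 0.0441 = 0.1610
B = 1 / 0.1610 = 6.21118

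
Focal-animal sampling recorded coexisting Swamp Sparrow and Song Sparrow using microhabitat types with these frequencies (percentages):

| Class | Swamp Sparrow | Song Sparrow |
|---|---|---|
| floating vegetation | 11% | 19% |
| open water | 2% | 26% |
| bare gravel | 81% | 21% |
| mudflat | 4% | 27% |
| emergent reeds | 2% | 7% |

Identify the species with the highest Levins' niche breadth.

Convert percentages to proportions (divide by 100).
Σp_Swamᵢ² = 0.11² + 0.02² + 0.81² + 0.04² + 0.02² = 0.0121 + 0.0004 + 0.6561 + 0.0016 + 0.0004 = 0.6706
B_Swam = 1 / 0.6706 = 1.4912
Σp_Songᵢ² = 0.19² + 0.26² + 0.21² + 0.27² + 0.07² = 0.0361 + 0.0676 + 0.0441 + 0.0729 + 0.0049 = 0.2256
B_Song = 1 / 0.2256 = 4.4326
Highest B → broadest niche (most generalist): Song Sparrow (B = 4.43).

Song Sparrow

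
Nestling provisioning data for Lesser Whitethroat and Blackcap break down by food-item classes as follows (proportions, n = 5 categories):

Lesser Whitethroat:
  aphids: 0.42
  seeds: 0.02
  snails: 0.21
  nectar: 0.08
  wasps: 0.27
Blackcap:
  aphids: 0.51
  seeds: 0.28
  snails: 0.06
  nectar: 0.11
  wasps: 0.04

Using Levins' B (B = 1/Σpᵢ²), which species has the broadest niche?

Σp_Whitᵢ² = 0.42² + 0.02² + 0.21² + 0.08² + 0.27² = 0.1764 + 0.0004 + 0.0441 + 0.0064 + 0.0729 = 0.3002
B_Whit = 1 / 0.3002 = 3.3311
Σp_Blacᵢ² = 0.51² + 0.28² + 0.06² + 0.11² + 0.04² = 0.2601 + 0.0784 + 0.0036 + 0.0121 + 0.0016 = 0.3558
B_Blac = 1 / 0.3558 = 2.8106
Highest B → broadest niche (most generalist): Lesser Whitethroat (B = 3.33).

Lesser Whitethroat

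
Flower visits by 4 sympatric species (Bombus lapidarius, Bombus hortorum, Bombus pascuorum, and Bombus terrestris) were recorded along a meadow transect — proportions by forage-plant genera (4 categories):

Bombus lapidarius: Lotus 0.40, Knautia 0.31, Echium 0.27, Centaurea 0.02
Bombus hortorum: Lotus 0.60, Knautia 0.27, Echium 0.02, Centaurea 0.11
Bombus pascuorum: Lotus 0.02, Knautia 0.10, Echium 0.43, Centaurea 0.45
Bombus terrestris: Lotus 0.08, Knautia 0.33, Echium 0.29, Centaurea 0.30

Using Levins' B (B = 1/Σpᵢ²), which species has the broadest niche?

Bombus terrestris

Σp_lapiᵢ² = 0.40² + 0.31² + 0.27² + 0.02² = 0.1600 + 0.0961 + 0.0729 + 0.0004 = 0.3294
B_lapi = 1 / 0.3294 = 3.0358
Σp_hortᵢ² = 0.60² + 0.27² + 0.02² + 0.11² = 0.3600 + 0.0729 + 0.0004 + 0.0121 = 0.4454
B_hort = 1 / 0.4454 = 2.2452
Σp_pascᵢ² = 0.02² + 0.10² + 0.43² + 0.45² = 0.0004 + 0.0100 + 0.1849 + 0.2025 = 0.3978
B_pasc = 1 / 0.3978 = 2.5138
Σp_terrᵢ² = 0.08² + 0.33² + 0.29² + 0.30² = 0.0064 + 0.1089 + 0.0841 + 0.0900 = 0.2894
B_terr = 1 / 0.2894 = 3.4554
Highest B → broadest niche (most generalist): Bombus terrestris (B = 3.46).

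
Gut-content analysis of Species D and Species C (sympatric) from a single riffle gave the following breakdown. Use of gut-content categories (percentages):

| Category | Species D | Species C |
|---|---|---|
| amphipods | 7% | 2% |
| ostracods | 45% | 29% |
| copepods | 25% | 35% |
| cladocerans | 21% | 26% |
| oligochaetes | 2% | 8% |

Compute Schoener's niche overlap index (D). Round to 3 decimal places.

0.790

Convert percentages to proportions (divide by 100).
Σ|p₁ᵢ − p₂ᵢ| = 0.05 + 0.16 + 0.10 + 0.05 + 0.06 = 0.42
D = 1 − ½ × 0.42 = 1 − 0.210 = 0.79000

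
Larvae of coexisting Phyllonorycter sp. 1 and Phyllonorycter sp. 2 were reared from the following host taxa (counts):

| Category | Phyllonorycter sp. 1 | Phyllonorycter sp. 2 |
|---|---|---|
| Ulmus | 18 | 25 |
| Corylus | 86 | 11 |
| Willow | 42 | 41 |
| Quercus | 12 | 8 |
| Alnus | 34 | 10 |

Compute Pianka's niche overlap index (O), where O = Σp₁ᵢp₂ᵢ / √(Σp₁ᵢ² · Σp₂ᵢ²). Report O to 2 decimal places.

0.67

Proportions for Phyllonorycter sp. 1 (n=192): 18/192=0.0938, 86/192=0.4479, 42/192=0.2188, 12/192=0.0625, 34/192=0.1771
Proportions for Phyllonorycter sp. 2 (n=95): 25/95=0.2632, 11/95=0.1158, 41/95=0.4316, 8/95=0.0842, 10/95=0.1053
Σ p₁ᵢp₂ᵢ = 0.024688 + 0.051867 + 0.094434 + 0.005263 + 0.018649 = 0.194901
Σp_1ᵢ² = 0.0938² + 0.4479² + 0.2188² + 0.0625² + 0.1771² = 0.008798 + 0.200614 + 0.047873 + 0.003906 + 0.031364 = 0.292555
Σp_2ᵢ² = 0.2632² + 0.1158² + 0.4316² + 0.0842² + 0.1053² = 0.069274 + 0.013410 + 0.186279 + 0.007090 + 0.011088 = 0.287141
O = 0.194901 / √(0.292555 × 0.287141) = 0.194901 / 0.2898354 = 0.6725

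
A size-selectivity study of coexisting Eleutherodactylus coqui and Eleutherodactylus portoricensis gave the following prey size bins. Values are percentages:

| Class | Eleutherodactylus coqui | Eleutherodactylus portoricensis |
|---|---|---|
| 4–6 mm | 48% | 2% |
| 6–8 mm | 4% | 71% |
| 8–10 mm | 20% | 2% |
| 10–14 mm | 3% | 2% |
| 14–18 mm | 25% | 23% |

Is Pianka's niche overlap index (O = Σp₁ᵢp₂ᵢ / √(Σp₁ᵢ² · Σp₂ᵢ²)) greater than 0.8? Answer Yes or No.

No

Convert percentages to proportions (divide by 100).
Σ p₁ᵢp₂ᵢ = 0.0096 + 0.0284 + 0.0040 + 0.0006 + 0.0575 = 0.1001
Σp_1ᵢ² = 0.48² + 0.04² + 0.20² + 0.03² + 0.25² = 0.2304 + 0.0016 + 0.0400 + 0.0009 + 0.0625 = 0.3354
Σp_2ᵢ² = 0.02² + 0.71² + 0.02² + 0.02² + 0.23² = 0.0004 + 0.5041 + 0.0004 + 0.0004 + 0.0529 = 0.5582
O = 0.1001 / √(0.3354 × 0.5582) = 0.1001 / 0.43269 = 0.2313
O = 0.2313 < 0.8 → No.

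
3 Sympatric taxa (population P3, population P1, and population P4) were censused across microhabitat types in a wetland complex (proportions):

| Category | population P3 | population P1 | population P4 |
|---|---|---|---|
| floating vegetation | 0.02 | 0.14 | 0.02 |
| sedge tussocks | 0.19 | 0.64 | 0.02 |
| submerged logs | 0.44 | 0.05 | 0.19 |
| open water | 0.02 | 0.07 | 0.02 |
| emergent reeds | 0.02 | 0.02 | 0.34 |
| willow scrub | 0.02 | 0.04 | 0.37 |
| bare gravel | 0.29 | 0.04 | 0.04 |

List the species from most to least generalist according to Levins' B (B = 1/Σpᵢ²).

population P4 > population P3 > population P1

Σp_P3ᵢ² = 0.02² + 0.19² + 0.44² + 0.02² + 0.02² + 0.02² + 0.29² = 0.0004 + 0.0361 + 0.1936 + 0.0004 + 0.0004 + 0.0004 + 0.0841 = 0.3154
B_P3 = 1 / 0.3154 = 3.1706
Σp_P1ᵢ² = 0.14² + 0.64² + 0.05² + 0.07² + 0.02² + 0.04² + 0.04² = 0.0196 + 0.4096 + 0.0025 + 0.0049 + 0.0004 + 0.0016 + 0.0016 = 0.4402
B_P1 = 1 / 0.4402 = 2.2717
Σp_P4ᵢ² = 0.02² + 0.02² + 0.19² + 0.02² + 0.34² + 0.37² + 0.04² = 0.0004 + 0.0004 + 0.0361 + 0.0004 + 0.1156 + 0.1369 + 0.0016 = 0.2914
B_P4 = 1 / 0.2914 = 3.4317
Ranking by B (broadest → narrowest): population P4 (3.43) > population P3 (3.17) > population P1 (2.27)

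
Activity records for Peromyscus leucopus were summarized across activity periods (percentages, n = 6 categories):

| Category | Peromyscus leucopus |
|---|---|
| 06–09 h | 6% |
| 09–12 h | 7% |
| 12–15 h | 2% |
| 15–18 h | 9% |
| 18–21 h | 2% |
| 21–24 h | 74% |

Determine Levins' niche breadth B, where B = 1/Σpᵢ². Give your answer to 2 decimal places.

1.77

Convert percentages to proportions (divide by 100).
Σpᵢ² = 0.06² + 0.07² + 0.02² + 0.09² + 0.02² + 0.74² = 0.0036 + 0.0049 + 0.0004 + 0.0081 + 0.0004 + 0.5476 = 0.5650
B = 1 / 0.5650 = 1.7699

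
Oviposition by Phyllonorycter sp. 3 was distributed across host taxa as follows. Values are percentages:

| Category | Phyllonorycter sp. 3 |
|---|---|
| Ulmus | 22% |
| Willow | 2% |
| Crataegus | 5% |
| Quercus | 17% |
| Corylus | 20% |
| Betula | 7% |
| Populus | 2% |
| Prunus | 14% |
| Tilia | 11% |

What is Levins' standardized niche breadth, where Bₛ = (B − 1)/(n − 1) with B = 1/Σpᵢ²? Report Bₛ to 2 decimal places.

0.67

Convert percentages to proportions (divide by 100).
Σpᵢ² = 0.22² + 0.02² + 0.05² + 0.17² + 0.20² + 0.07² + 0.02² + 0.14² + 0.11² = 0.0484 + 0.0004 + 0.0025 + 0.0289 + 0.0400 + 0.0049 + 0.0004 + 0.0196 + 0.0121 = 0.1572
B = 1 / 0.1572 = 6.3613
Bₛ = (B − 1)/(n − 1) = (6.3613 − 1)/(9 − 1) = 5.3613/8 = 0.6702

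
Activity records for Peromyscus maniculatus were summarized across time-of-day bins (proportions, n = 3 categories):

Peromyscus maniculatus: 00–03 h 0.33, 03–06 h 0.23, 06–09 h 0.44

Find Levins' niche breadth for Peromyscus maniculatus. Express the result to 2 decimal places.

Σpᵢ² = 0.33² + 0.23² + 0.44² = 0.1089 + 0.0529 + 0.1936 = 0.3554
B = 1 / 0.3554 = 2.8137

2.81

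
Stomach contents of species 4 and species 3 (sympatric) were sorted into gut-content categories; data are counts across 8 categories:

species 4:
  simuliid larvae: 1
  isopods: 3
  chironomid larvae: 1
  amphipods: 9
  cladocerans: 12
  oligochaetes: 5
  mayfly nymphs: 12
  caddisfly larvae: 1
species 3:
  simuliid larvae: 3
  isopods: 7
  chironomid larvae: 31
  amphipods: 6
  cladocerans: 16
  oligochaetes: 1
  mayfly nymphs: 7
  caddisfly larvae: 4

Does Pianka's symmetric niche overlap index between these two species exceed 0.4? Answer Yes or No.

Proportions for species 4 (n=44): 1/44=0.0227, 3/44=0.0682, 1/44=0.0227, 9/44=0.2045, 12/44=0.2727, 5/44=0.1136, 12/44=0.2727, 1/44=0.0227
Proportions for species 3 (n=75): 3/75=0.0400, 7/75=0.0933, 31/75=0.4133, 6/75=0.0800, 16/75=0.2133, 1/75=0.0133, 7/75=0.0933, 4/75=0.0533
Σ p₁ᵢp₂ᵢ = 0.000908 + 0.006363 + 0.009382 + 0.016360 + 0.058167 + 0.001511 + 0.025443 + 0.001210 = 0.119344
Σp_1ᵢ² = 0.0227² + 0.0682² + 0.0227² + 0.2045² + 0.2727² + 0.1136² + 0.2727² + 0.0227² = 0.000515 + 0.004651 + 0.000515 + 0.041820 + 0.074365 + 0.012905 + 0.074365 + 0.000515 = 0.209651
Σp_2ᵢ² = 0.0400² + 0.0933² + 0.4133² + 0.0800² + 0.2133² + 0.0133² + 0.0933² + 0.0533² = 0.001600 + 0.008705 + 0.170817 + 0.006400 + 0.045497 + 0.000177 + 0.008705 + 0.002841 = 0.244742
O = 0.119344 / √(0.209651 × 0.244742) = 0.119344 / 0.2265180 = 0.5269
O = 0.5269 > 0.4 → Yes.

Yes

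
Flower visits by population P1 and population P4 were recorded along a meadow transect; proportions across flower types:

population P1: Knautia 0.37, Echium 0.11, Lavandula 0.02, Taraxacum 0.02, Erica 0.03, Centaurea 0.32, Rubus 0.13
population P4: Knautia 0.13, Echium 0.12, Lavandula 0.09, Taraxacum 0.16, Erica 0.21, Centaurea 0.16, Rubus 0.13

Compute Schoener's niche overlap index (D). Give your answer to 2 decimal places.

0.60

Σ|p₁ᵢ − p₂ᵢ| = 0.24 + 0.01 + 0.07 + 0.14 + 0.18 + 0.16 + 0.00 = 0.80
D = 1 − ½ × 0.80 = 1 − 0.400 = 0.6000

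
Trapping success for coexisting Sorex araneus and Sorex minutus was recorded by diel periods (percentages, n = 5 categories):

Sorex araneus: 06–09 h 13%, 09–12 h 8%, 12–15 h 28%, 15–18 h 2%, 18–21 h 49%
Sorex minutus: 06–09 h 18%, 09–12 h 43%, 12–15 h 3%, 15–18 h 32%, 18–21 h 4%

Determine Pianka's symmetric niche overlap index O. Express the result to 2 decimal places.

Convert percentages to proportions (divide by 100).
Σ p₁ᵢp₂ᵢ = 0.0234 + 0.0344 + 0.0084 + 0.0064 + 0.0196 = 0.0922
Σp_1ᵢ² = 0.13² + 0.08² + 0.28² + 0.02² + 0.49² = 0.0169 + 0.0064 + 0.0784 + 0.0004 + 0.2401 = 0.3422
Σp_2ᵢ² = 0.18² + 0.43² + 0.03² + 0.32² + 0.04² = 0.0324 + 0.1849 + 0.0009 + 0.1024 + 0.0016 = 0.3222
O = 0.0922 / √(0.3422 × 0.3222) = 0.0922 / 0.33205 = 0.2777

0.28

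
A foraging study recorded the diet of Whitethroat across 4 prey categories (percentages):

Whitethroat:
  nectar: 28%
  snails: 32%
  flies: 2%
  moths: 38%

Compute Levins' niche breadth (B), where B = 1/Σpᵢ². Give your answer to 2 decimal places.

Convert percentages to proportions (divide by 100).
Σpᵢ² = 0.28² + 0.32² + 0.02² + 0.38² = 0.0784 + 0.1024 + 0.0004 + 0.1444 = 0.3256
B = 1 / 0.3256 = 3.0713

3.07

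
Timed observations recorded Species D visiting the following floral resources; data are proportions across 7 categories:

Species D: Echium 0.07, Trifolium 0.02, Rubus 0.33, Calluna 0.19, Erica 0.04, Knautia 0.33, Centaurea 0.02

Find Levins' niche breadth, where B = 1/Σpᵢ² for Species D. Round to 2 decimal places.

3.83

Σpᵢ² = 0.07² + 0.02² + 0.33² + 0.19² + 0.04² + 0.33² + 0.02² = 0.0049 + 0.0004 + 0.1089 + 0.0361 + 0.0016 + 0.1089 + 0.0004 = 0.2612
B = 1 / 0.2612 = 3.8285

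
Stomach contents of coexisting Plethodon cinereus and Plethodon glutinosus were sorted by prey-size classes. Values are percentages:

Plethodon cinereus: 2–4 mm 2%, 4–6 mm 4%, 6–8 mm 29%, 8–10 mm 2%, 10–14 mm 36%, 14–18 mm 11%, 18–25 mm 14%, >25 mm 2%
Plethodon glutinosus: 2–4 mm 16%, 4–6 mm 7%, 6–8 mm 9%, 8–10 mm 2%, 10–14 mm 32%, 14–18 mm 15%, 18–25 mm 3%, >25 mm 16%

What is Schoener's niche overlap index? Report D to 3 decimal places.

0.650

Convert percentages to proportions (divide by 100).
Σ|p₁ᵢ − p₂ᵢ| = 0.14 + 0.03 + 0.20 + 0.00 + 0.04 + 0.04 + 0.11 + 0.14 = 0.70
D = 1 − ½ × 0.70 = 1 − 0.350 = 0.65000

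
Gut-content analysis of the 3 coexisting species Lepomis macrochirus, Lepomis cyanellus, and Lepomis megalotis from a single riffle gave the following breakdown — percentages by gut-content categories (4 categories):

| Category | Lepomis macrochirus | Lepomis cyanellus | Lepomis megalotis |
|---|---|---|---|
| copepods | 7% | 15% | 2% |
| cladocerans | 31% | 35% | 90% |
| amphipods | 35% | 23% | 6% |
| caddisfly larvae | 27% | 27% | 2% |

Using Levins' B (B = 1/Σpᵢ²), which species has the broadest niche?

Lepomis cyanellus

Convert percentages to proportions (divide by 100).
Σp_macrᵢ² = 0.07² + 0.31² + 0.35² + 0.27² = 0.0049 + 0.0961 + 0.1225 + 0.0729 = 0.2964
B_macr = 1 / 0.2964 = 3.3738
Σp_cyanᵢ² = 0.15² + 0.35² + 0.23² + 0.27² = 0.0225 + 0.1225 + 0.0529 + 0.0729 = 0.2708
B_cyan = 1 / 0.2708 = 3.6928
Σp_megaᵢ² = 0.02² + 0.90² + 0.06² + 0.02² = 0.0004 + 0.8100 + 0.0036 + 0.0004 = 0.8144
B_mega = 1 / 0.8144 = 1.2279
Highest B → broadest niche (most generalist): Lepomis cyanellus (B = 3.69).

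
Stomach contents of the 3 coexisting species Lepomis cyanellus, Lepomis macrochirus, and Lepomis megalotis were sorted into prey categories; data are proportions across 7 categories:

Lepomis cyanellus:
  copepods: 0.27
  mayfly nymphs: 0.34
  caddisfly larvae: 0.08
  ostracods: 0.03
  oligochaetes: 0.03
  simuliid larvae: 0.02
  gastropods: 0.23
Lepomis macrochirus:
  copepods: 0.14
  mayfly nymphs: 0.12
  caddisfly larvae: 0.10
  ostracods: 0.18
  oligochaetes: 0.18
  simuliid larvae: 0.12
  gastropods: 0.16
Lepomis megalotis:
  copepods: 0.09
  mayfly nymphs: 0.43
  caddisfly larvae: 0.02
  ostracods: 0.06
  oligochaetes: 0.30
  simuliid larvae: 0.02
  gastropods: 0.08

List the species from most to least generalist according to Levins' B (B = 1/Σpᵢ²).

Σp_cyanᵢ² = 0.27² + 0.34² + 0.08² + 0.03² + 0.03² + 0.02² + 0.23² = 0.0729 + 0.1156 + 0.0064 + 0.0009 + 0.0009 + 0.0004 + 0.0529 = 0.2500
B_cyan = 1 / 0.2500 = 4.0000
Σp_macrᵢ² = 0.14² + 0.12² + 0.10² + 0.18² + 0.18² + 0.12² + 0.16² = 0.0196 + 0.0144 + 0.0100 + 0.0324 + 0.0324 + 0.0144 + 0.0256 = 0.1488
B_macr = 1 / 0.1488 = 6.7204
Σp_megaᵢ² = 0.09² + 0.43² + 0.02² + 0.06² + 0.30² + 0.02² + 0.08² = 0.0081 + 0.1849 + 0.0004 + 0.0036 + 0.0900 + 0.0004 + 0.0064 = 0.2938
B_mega = 1 / 0.2938 = 3.4037
Ranking by B (broadest → narrowest): Lepomis macrochirus (6.72) > Lepomis cyanellus (4.00) > Lepomis megalotis (3.40)

Lepomis macrochirus > Lepomis cyanellus > Lepomis megalotis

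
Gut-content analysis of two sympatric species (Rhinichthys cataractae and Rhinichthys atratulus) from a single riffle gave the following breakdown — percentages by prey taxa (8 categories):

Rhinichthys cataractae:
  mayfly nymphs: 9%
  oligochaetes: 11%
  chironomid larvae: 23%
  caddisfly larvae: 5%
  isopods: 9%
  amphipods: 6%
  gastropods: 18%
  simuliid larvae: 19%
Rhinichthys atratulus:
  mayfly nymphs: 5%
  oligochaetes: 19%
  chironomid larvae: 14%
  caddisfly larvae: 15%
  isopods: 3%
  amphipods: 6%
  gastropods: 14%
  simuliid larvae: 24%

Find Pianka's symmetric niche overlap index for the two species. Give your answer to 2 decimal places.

Convert percentages to proportions (divide by 100).
Σ p₁ᵢp₂ᵢ = 0.0045 + 0.0209 + 0.0322 + 0.0075 + 0.0027 + 0.0036 + 0.0252 + 0.0456 = 0.1422
Σp_1ᵢ² = 0.09² + 0.11² + 0.23² + 0.05² + 0.09² + 0.06² + 0.18² + 0.19² = 0.0081 + 0.0121 + 0.0529 + 0.0025 + 0.0081 + 0.0036 + 0.0324 + 0.0361 = 0.1558
Σp_2ᵢ² = 0.05² + 0.19² + 0.14² + 0.15² + 0.03² + 0.06² + 0.14² + 0.24² = 0.0025 + 0.0361 + 0.0196 + 0.0225 + 0.0009 + 0.0036 + 0.0196 + 0.0576 = 0.1624
O = 0.1422 / √(0.1558 × 0.1624) = 0.1422 / 0.15907 = 0.8939

0.89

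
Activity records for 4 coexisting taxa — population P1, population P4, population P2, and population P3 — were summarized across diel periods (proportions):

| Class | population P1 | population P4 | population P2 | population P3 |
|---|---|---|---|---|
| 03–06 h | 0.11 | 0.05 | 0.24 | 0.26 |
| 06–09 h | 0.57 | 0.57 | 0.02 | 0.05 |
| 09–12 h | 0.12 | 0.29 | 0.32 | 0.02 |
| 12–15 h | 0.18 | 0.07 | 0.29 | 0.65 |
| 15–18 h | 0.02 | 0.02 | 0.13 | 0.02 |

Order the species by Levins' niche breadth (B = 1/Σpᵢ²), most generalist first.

population P2 > population P1 > population P4 > population P3

Σp_P1ᵢ² = 0.11² + 0.57² + 0.12² + 0.18² + 0.02² = 0.0121 + 0.3249 + 0.0144 + 0.0324 + 0.0004 = 0.3842
B_P1 = 1 / 0.3842 = 2.6028
Σp_P4ᵢ² = 0.05² + 0.57² + 0.29² + 0.07² + 0.02² = 0.0025 + 0.3249 + 0.0841 + 0.0049 + 0.0004 = 0.4168
B_P4 = 1 / 0.4168 = 2.3992
Σp_P2ᵢ² = 0.24² + 0.02² + 0.32² + 0.29² + 0.13² = 0.0576 + 0.0004 + 0.1024 + 0.0841 + 0.0169 = 0.2614
B_P2 = 1 / 0.2614 = 3.8256
Σp_P3ᵢ² = 0.26² + 0.05² + 0.02² + 0.65² + 0.02² = 0.0676 + 0.0025 + 0.0004 + 0.4225 + 0.0004 = 0.4934
B_P3 = 1 / 0.4934 = 2.0268
Ranking by B (broadest → narrowest): population P2 (3.83) > population P1 (2.60) > population P4 (2.40) > population P3 (2.03)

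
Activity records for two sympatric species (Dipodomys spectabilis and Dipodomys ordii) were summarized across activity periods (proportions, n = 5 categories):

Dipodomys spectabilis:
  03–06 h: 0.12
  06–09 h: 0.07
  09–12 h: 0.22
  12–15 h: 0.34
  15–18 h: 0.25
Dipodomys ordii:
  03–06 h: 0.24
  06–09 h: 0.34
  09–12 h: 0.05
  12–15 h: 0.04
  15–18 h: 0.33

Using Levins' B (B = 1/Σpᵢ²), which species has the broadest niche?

Dipodomys spectabilis

Σp_specᵢ² = 0.12² + 0.07² + 0.22² + 0.34² + 0.25² = 0.0144 + 0.0049 + 0.0484 + 0.1156 + 0.0625 = 0.2458
B_spec = 1 / 0.2458 = 4.0683
Σp_ordiᵢ² = 0.24² + 0.34² + 0.05² + 0.04² + 0.33² = 0.0576 + 0.1156 + 0.0025 + 0.0016 + 0.1089 = 0.2862
B_ordi = 1 / 0.2862 = 3.4941
Highest B → broadest niche (most generalist): Dipodomys spectabilis (B = 4.07).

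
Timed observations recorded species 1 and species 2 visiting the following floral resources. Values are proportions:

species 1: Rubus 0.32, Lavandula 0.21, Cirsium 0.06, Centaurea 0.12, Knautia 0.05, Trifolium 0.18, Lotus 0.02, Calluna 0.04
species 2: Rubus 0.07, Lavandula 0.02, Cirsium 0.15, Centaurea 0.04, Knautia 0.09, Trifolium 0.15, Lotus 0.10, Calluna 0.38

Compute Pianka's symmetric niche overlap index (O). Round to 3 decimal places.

0.429

Σ p₁ᵢp₂ᵢ = 0.0224 + 0.0042 + 0.0090 + 0.0048 + 0.0045 + 0.0270 + 0.0020 + 0.0152 = 0.0891
Σp_1ᵢ² = 0.32² + 0.21² + 0.06² + 0.12² + 0.05² + 0.18² + 0.02² + 0.04² = 0.1024 + 0.0441 + 0.0036 + 0.0144 + 0.0025 + 0.0324 + 0.0004 + 0.0016 = 0.2014
Σp_2ᵢ² = 0.07² + 0.02² + 0.15² + 0.04² + 0.09² + 0.15² + 0.10² + 0.38² = 0.0049 + 0.0004 + 0.0225 + 0.0016 + 0.0081 + 0.0225 + 0.0100 + 0.1444 = 0.2144
O = 0.0891 / √(0.2014 × 0.2144) = 0.0891 / 0.207798 = 0.42878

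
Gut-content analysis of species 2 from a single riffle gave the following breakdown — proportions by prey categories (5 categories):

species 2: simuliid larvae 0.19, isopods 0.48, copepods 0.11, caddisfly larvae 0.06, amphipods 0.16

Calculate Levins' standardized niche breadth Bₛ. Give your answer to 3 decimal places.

0.562

Σpᵢ² = 0.19² + 0.48² + 0.11² + 0.06² + 0.16² = 0.0361 + 0.2304 + 0.0121 + 0.0036 + 0.0256 = 0.3078
B = 1 / 0.3078 = 3.24886
Bₛ = (B − 1)/(n − 1) = (3.24886 − 1)/(5 − 1) = 2.24886/4 = 0.56222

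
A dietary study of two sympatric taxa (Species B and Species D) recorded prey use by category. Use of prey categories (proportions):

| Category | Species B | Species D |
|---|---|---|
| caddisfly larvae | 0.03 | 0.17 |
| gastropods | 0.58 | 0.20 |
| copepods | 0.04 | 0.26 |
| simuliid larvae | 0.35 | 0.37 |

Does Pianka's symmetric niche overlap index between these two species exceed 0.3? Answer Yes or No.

Yes

Σ p₁ᵢp₂ᵢ = 0.0051 + 0.1160 + 0.0104 + 0.1295 = 0.2610
Σp_1ᵢ² = 0.03² + 0.58² + 0.04² + 0.35² = 0.0009 + 0.3364 + 0.0016 + 0.1225 = 0.4614
Σp_2ᵢ² = 0.17² + 0.20² + 0.26² + 0.37² = 0.0289 + 0.0400 + 0.0676 + 0.1369 = 0.2734
O = 0.2610 / √(0.4614 × 0.2734) = 0.2610 / 0.35517 = 0.7349
O = 0.7349 > 0.3 → Yes.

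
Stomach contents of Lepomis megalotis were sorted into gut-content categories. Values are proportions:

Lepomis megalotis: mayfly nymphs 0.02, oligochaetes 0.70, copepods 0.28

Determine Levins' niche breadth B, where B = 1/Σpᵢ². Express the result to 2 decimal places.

1.76

Σpᵢ² = 0.02² + 0.70² + 0.28² = 0.0004 + 0.4900 + 0.0784 = 0.5688
B = 1 / 0.5688 = 1.7581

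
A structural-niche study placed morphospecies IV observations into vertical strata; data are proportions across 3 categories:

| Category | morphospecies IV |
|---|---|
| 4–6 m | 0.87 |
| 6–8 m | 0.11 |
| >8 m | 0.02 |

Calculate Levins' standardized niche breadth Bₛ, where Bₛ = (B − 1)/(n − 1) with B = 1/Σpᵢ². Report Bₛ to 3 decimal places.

Σpᵢ² = 0.87² + 0.11² + 0.02² = 0.7569 + 0.0121 + 0.0004 = 0.7694
B = 1 / 0.7694 = 1.29971
Bₛ = (B − 1)/(n − 1) = (1.29971 − 1)/(3 − 1) = 0.29971/2 = 0.14986

0.150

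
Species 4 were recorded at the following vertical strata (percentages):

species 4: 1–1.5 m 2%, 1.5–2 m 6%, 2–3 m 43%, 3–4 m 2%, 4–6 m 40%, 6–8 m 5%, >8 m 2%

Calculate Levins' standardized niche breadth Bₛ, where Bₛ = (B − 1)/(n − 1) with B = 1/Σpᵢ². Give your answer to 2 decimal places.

Convert percentages to proportions (divide by 100).
Σpᵢ² = 0.02² + 0.06² + 0.43² + 0.02² + 0.40² + 0.05² + 0.02² = 0.0004 + 0.0036 + 0.1849 + 0.0004 + 0.1600 + 0.0025 + 0.0004 = 0.3522
B = 1 / 0.3522 = 2.8393
Bₛ = (B − 1)/(n − 1) = (2.8393 − 1)/(7 − 1) = 1.8393/6 = 0.3066

0.31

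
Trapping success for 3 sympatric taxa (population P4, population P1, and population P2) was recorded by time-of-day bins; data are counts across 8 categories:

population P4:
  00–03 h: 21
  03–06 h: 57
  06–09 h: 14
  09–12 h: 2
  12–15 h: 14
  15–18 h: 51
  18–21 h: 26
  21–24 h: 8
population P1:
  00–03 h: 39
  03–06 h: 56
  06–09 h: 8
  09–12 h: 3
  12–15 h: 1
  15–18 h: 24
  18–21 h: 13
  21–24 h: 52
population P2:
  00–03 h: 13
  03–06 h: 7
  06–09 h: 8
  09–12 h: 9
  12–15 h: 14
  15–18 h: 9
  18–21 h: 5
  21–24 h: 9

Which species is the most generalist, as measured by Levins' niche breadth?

Proportions for population P4 (n=193): 21/193=0.1088, 57/193=0.2953, 14/193=0.0725, 2/193=0.0104, 14/193=0.0725, 51/193=0.2642, 26/193=0.1347, 8/193=0.0415
Proportions for population P1 (n=196): 39/196=0.1990, 56/196=0.2857, 8/196=0.0408, 3/196=0.0153, 1/196=0.0051, 24/196=0.1224, 13/196=0.0663, 52/196=0.2653
Proportions for population P2 (n=74): 13/74=0.1757, 7/74=0.0946, 8/74=0.1081, 9/74=0.1216, 14/74=0.1892, 9/74=0.1216, 5/74=0.0676, 9/74=0.1216
Σp_P4ᵢ² = 0.1088² + 0.2953² + 0.0725² + 0.0104² + 0.0725² + 0.2642² + 0.1347² + 0.0415² = 0.011837 + 0.087202 + 0.005256 + 0.000108 + 0.005256 + 0.069802 + 0.018144 + 0.001722 = 0.199327
B_P4 = 1 / 0.199327 = 5.0169
Σp_P1ᵢ² = 0.1990² + 0.2857² + 0.0408² + 0.0153² + 0.0051² + 0.1224² + 0.0663² + 0.2653² = 0.039601 + 0.081624 + 0.001665 + 0.000234 + 0.000026 + 0.014982 + 0.004396 + 0.070384 = 0.212912
B_P1 = 1 / 0.212912 = 4.6968
Σp_P2ᵢ² = 0.1757² + 0.0946² + 0.1081² + 0.1216² + 0.1892² + 0.1216² + 0.0676² + 0.1216² = 0.030870 + 0.008949 + 0.011686 + 0.014787 + 0.035797 + 0.014787 + 0.004570 + 0.014787 = 0.136233
B_P2 = 1 / 0.136233 = 7.3404
Highest B → broadest niche (most generalist): population P2 (B = 7.34).

population P2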